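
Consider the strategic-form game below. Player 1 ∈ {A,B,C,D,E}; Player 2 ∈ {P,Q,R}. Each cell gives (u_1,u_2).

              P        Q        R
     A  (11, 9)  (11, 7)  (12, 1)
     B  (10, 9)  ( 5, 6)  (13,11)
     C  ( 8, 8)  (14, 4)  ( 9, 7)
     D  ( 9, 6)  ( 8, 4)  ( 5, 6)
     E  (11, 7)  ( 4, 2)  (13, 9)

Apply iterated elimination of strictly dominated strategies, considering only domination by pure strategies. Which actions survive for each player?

Survivors P1:{A,B,E} P2:{P,R}

P1 drop D (A beats it: P:11>9 Q:11>8 R:12>5)
P2 drop Q (P beats it: A:9>7 B:9>6 C:8>4 E:7>2)
P1 drop C (A beats it: P:11>8 R:12>9)
P1→{A,B,E} P2→{P,R}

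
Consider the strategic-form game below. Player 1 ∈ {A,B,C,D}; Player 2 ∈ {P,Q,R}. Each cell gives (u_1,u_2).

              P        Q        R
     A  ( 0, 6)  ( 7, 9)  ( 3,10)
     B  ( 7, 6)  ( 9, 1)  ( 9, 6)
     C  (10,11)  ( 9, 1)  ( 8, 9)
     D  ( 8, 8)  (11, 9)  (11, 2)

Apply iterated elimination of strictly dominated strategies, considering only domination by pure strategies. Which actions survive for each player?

Survivors P1:{C,D} P2:{P,Q}

P1 drop A (B beats it: P:7>0 Q:9>7 R:9>3)
P1 drop B (D beats it: P:8>7 Q:11>9 R:11>9)
P2 drop R (P beats it: C:11>9 D:8>2)
P1→{C,D} P2→{P,Q}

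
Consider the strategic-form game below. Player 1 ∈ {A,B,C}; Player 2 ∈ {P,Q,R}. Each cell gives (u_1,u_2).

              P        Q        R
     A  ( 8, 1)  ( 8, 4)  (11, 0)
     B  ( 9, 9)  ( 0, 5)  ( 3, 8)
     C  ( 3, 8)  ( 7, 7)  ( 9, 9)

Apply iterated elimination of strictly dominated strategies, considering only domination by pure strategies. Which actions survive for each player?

Survivors P1:{A,B} P2:{P,Q}

P1 drop C (A beats it: P:8>3 Q:8>7 R:11>9)
P2 drop R (P beats it: A:1>0 B:9>8)
P1→{A,B} P2→{P,Q}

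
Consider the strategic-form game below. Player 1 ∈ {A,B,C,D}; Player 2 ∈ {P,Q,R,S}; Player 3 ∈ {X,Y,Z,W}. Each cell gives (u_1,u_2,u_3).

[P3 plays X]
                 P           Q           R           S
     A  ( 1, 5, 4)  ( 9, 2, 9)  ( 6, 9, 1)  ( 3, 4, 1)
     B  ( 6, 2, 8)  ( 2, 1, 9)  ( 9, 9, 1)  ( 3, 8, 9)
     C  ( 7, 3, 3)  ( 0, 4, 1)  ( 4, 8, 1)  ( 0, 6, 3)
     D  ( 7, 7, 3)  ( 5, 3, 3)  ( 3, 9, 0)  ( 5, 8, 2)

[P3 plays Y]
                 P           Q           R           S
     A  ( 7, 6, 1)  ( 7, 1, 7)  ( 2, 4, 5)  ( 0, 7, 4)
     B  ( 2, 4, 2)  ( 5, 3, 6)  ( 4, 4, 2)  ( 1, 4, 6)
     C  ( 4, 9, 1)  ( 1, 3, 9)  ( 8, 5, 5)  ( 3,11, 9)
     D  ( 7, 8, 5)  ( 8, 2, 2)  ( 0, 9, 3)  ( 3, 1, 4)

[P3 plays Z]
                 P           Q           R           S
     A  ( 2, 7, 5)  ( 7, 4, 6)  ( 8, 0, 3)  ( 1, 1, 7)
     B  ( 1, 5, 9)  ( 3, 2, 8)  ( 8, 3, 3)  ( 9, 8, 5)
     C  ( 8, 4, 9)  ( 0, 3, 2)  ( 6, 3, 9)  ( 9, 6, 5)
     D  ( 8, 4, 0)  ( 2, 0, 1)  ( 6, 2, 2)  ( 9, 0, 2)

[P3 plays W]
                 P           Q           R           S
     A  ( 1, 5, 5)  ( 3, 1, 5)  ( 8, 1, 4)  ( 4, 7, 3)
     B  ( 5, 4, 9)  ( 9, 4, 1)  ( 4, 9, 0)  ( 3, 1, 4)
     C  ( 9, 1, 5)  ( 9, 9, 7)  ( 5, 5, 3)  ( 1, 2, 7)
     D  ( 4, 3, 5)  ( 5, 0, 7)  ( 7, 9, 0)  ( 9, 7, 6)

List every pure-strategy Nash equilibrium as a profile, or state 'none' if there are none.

Nash profiles: (C,S,Y)

(A,P,X): not NE [P1→D gives 7>1; P2→R gives 9>5; P3→W gives 5>4]
(A,P,Y): not NE [P2→S gives 7>6; P3→W gives 5>1]
(A,P,Z): not NE [P1→D gives 8>2]
(A,P,W): not NE [P1→C gives 9>1; P2→S gives 7>5]
(A,Q,X): not NE [P2→R gives 9>2]
(A,Q,Y): not NE [P1→D gives 8>7; P2→S gives 7>1; P3→X gives 9>7]
(A,Q,Z): not NE [P2→P gives 7>4; P3→X gives 9>6]
(A,Q,W): not NE [P1→C gives 9>3; P2→S gives 7>1; P3→X gives 9>5]
(A,R,X): not NE [P1→B gives 9>6; P3→Y gives 5>1]
(A,R,Y): not NE [P1→C gives 8>2; P2→S gives 7>4]
(A,R,Z): not NE [P2→P gives 7>0; P3→Y gives 5>3]
(A,R,W): not NE [P2→S gives 7>1; P3→Y gives 5>4]
(A,S,X): not NE [P1→D gives 5>3; P2→R gives 9>4; P3→Z gives 7>1]
(A,S,Y): not NE [P1→D gives 3>0; P3→Z gives 7>4]
(A,S,Z): not NE [P1→D gives 9>1; P2→P gives 7>1]
(A,S,W): not NE [P1→D gives 9>4; P3→Z gives 7>3]
(B,P,X): not NE [P1→D gives 7>6; P2→R gives 9>2; P3→W gives 9>8]
(B,P,Y): not NE [P1→D gives 7>2; P3→W gives 9>2]
(B,P,Z): not NE [P1→D gives 8>1; P2→S gives 8>5]
(B,P,W): not NE [P1→C gives 9>5; P2→R gives 9>4]
(B,Q,X): not NE [P1→A gives 9>2; P2→R gives 9>1]
(B,Q,Y): not NE [P1→D gives 8>5; P2→S gives 4>3; P3→X gives 9>6]
(B,Q,Z): not NE [P1→A gives 7>3; P2→S gives 8>2; P3→X gives 9>8]
(B,Q,W): not NE [P2→R gives 9>4; P3→X gives 9>1]
(B,R,X): not NE [P3→Z gives 3>1]
(B,R,Y): not NE [P1→C gives 8>4; P3→Z gives 3>2]
(B,R,Z): not NE [P2→S gives 8>3]
(B,R,W): not NE [P1→A gives 8>4; P3→Z gives 3>0]
(B,S,X): not NE [P1→D gives 5>3; P2→R gives 9>8]
(B,S,Y): not NE [P1→D gives 3>1; P3→X gives 9>6]
(B,S,Z): not NE [P3→X gives 9>5]
(B,S,W): not NE [P1→D gives 9>3; P2→R gives 9>1; P3→X gives 9>4]
(C,P,X): not NE [P2→R gives 8>3; P3→Z gives 9>3]
(C,P,Y): not NE [P1→D gives 7>4; P2→S gives 11>9; P3→Z gives 9>1]
(C,P,Z): not NE [P2→S gives 6>4]
(C,P,W): not NE [P2→Q gives 9>1; P3→Z gives 9>5]
(C,Q,X): not NE [P1→A gives 9>0; P2→R gives 8>4; P3→Y gives 9>1]
(C,Q,Y): not NE [P1→D gives 8>1; P2→S gives 11>3]
(C,Q,Z): not NE [P1→A gives 7>0; P2→S gives 6>3; P3→Y gives 9>2]
(C,Q,W): not NE [P3→Y gives 9>7]
(C,R,X): not NE [P1→B gives 9>4; P3→Z gives 9>1]
(C,R,Y): not NE [P2→S gives 11>5; P3→Z gives 9>5]
(C,R,Z): not NE [P1→B gives 8>6; P2→S gives 6>3]
(C,R,W): not NE [P1→A gives 8>5; P2→Q gives 9>5; P3→Z gives 9>3]
(C,S,X): not NE [P1→D gives 5>0; P2→R gives 8>6; P3→Y gives 9>3]
(C,S,Y): NE
(C,S,Z): not NE [P3→Y gives 9>5]
(C,S,W): not NE [P1→D gives 9>1; P2→Q gives 9>2; P3→Y gives 9>7]
(D,P,X): not NE [P2→R gives 9>7; P3→W gives 5>3]
(D,P,Y): not NE [P2→R gives 9>8]
(D,P,Z): not NE [P3→W gives 5>0]
(D,P,W): not NE [P1→C gives 9>4; P2→R gives 9>3]
(D,Q,X): not NE [P1→A gives 9>5; P2→R gives 9>3; P3→W gives 7>3]
(D,Q,Y): not NE [P2→R gives 9>2; P3→W gives 7>2]
(D,Q,Z): not NE [P1→A gives 7>2; P2→P gives 4>0; P3→W gives 7>1]
(D,Q,W): not NE [P1→C gives 9>5; P2→R gives 9>0]
(D,R,X): not NE [P1→B gives 9>3; P3→Y gives 3>0]
(D,R,Y): not NE [P1→C gives 8>0]
(D,R,Z): not NE [P1→B gives 8>6; P2→P gives 4>2; P3→Y gives 3>2]
(D,R,W): not NE [P1→A gives 8>7; P3→Y gives 3>0]
(D,S,X): not NE [P2→R gives 9>8; P3→W gives 6>2]
(D,S,Y): not NE [P2→R gives 9>1; P3→W gives 6>4]
(D,S,Z): not NE [P2→P gives 4>0; P3→W gives 6>2]
(D,S,W): not NE [P2→R gives 9>7]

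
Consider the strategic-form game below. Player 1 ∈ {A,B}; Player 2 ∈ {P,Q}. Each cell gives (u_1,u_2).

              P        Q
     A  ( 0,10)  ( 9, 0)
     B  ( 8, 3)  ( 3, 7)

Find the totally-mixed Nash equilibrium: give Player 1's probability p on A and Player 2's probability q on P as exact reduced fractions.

P1 indiff ⇒ q·0+(1-q)·9 = q·8+(1-q)·3 ⇒ q(-8) = (1-q)(-6) ⇒ q = 3/7
P2 indiff ⇒ p·10+(1-p)·3 = p·0+(1-p)·7 ⇒ p(10) = (1-p)(4) ⇒ p = 2/7

(p,q) = (2/7, 3/7)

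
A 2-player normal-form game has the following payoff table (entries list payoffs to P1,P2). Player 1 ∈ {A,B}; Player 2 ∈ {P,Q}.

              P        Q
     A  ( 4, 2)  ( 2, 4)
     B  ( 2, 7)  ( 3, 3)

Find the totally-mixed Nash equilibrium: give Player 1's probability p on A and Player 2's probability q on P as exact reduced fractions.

P1 indiff ⇒ q·4+(1-q)·2 = q·2+(1-q)·3 ⇒ q(2) = (1-q)(1) ⇒ q = 1/3
P2 indiff ⇒ p·2+(1-p)·7 = p·4+(1-p)·3 ⇒ p(-2) = (1-p)(-4) ⇒ p = 2/3

P1 mixes 2/3 on A; P2 mixes 1/3 on P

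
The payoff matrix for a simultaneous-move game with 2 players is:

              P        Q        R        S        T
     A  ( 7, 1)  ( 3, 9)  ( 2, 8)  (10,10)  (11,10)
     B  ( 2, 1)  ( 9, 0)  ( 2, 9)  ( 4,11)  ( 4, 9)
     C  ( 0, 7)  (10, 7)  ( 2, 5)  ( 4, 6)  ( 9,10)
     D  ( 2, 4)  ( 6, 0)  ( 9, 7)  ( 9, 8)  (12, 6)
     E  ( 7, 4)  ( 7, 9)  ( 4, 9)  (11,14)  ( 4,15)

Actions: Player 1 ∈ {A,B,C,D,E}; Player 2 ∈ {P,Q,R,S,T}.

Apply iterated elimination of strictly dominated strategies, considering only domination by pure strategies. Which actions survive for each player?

IESDS → P1:{A,D,E} P2:{S,T}

P2 drop P (T beats it: A:10>1 B:9>1 C:10>7 D:6>4 E:15>4)
P2 drop Q (T beats it: A:10>9 B:9>0 C:10>7 D:6>0 E:15>9)
P1 drop B (D beats it: R:9>2 S:9>4 T:12>4)
P1 drop C (D beats it: R:9>2 S:9>4 T:12>9)
P2 drop R (S beats it: A:10>8 D:8>7 E:14>9)
P1→{A,D,E} P2→{S,T}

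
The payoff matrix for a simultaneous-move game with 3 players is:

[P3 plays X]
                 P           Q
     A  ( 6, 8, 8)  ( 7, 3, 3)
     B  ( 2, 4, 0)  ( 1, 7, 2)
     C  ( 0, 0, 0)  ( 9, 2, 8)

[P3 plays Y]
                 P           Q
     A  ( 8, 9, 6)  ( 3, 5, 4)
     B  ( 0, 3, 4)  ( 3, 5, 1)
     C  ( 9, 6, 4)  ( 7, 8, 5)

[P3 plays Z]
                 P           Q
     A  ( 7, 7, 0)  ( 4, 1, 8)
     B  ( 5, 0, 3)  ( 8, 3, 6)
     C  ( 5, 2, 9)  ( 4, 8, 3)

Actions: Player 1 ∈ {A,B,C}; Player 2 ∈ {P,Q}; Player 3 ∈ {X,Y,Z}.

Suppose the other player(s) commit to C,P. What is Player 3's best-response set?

u_3(X vs C,P) = 0
u_3(Y vs C,P) = 4
u_3(Z vs C,P) = 9
max payoff 9 at {Z}

BR_3 = {Z}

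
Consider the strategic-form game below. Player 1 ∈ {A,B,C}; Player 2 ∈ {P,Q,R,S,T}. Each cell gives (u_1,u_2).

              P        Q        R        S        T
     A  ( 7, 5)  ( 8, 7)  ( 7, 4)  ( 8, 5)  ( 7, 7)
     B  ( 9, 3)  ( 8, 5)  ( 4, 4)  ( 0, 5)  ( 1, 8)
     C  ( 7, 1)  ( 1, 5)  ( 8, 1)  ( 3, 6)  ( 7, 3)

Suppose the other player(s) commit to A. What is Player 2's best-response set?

P2 best: {Q,T}

u_2(P vs A) = 5
u_2(Q vs A) = 7
u_2(R vs A) = 4
u_2(S vs A) = 5
u_2(T vs A) = 7
max payoff 7 at {Q,T}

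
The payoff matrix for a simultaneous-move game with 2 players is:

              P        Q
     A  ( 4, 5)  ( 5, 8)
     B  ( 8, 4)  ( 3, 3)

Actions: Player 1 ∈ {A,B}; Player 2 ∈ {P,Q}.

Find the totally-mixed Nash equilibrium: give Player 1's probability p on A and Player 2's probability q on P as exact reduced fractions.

P1 indiff ⇒ q·4+(1-q)·5 = q·8+(1-q)·3 ⇒ q(-4) = (1-q)(-2) ⇒ q = 1/3
P2 indiff ⇒ p·5+(1-p)·4 = p·8+(1-p)·3 ⇒ p(-3) = (1-p)(-1) ⇒ p = 1/4

(p,q) = (1/4, 1/3)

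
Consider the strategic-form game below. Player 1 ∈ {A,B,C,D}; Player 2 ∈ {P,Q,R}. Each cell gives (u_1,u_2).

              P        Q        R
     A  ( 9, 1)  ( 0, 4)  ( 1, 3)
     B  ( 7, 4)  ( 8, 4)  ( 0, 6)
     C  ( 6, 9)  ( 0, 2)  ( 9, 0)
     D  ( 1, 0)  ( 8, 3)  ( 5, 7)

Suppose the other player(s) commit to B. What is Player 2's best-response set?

u_2(P vs B) = 4
u_2(Q vs B) = 4
u_2(R vs B) = 6
max payoff 6 at {R}

argmax u_2 = {R}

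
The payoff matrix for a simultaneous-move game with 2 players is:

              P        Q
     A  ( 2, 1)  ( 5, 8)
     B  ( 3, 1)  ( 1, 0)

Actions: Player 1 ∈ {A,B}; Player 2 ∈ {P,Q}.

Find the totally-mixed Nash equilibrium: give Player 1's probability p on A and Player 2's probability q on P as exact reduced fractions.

P1 indiff ⇒ q·2+(1-q)·5 = q·3+(1-q)·1 ⇒ q(-1) = (1-q)(-4) ⇒ q = 4/5
P2 indiff ⇒ p·1+(1-p)·1 = p·8+(1-p)·0 ⇒ p(-7) = (1-p)(-1) ⇒ p = 1/8

P1 mixes 1/8 on A; P2 mixes 4/5 on P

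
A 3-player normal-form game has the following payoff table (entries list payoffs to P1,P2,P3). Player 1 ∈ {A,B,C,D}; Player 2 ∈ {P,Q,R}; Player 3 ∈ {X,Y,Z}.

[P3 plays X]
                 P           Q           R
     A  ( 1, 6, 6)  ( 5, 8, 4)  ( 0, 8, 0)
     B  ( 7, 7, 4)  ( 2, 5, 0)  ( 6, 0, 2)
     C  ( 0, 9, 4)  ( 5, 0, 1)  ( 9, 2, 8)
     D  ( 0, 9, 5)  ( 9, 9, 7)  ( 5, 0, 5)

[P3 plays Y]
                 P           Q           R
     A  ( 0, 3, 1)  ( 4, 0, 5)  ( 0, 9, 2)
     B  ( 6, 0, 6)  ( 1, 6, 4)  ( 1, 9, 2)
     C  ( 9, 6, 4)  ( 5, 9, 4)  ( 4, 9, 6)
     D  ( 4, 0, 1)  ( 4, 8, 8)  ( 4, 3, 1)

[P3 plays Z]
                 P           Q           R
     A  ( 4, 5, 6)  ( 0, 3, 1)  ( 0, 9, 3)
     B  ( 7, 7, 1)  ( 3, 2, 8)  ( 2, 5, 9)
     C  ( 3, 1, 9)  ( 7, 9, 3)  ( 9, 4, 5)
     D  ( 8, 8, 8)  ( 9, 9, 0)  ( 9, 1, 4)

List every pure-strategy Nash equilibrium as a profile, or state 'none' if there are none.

(A,P,X): not NE [P1→B gives 7>1; P2→R gives 8>6]
(A,P,Y): not NE [P1→C gives 9>0; P2→R gives 9>3; P3→Z gives 6>1]
(A,P,Z): not NE [P1→D gives 8>4; P2→R gives 9>5]
(A,Q,X): not NE [P1→D gives 9>5; P3→Y gives 5>4]
(A,Q,Y): not NE [P1→C gives 5>4; P2→R gives 9>0]
(A,Q,Z): not NE [P1→D gives 9>0; P2→R gives 9>3; P3→Y gives 5>1]
(A,R,X): not NE [P1→C gives 9>0; P3→Z gives 3>0]
(A,R,Y): not NE [P1→D gives 4>0; P3→Z gives 3>2]
(A,R,Z): not NE [P1→D gives 9>0]
(B,P,X): not NE [P3→Y gives 6>4]
(B,P,Y): not NE [P1→C gives 9>6; P2→R gives 9>0]
(B,P,Z): not NE [P1→D gives 8>7; P3→Y gives 6>1]
(B,Q,X): not NE [P1→D gives 9>2; P2→P gives 7>5; P3→Z gives 8>0]
(B,Q,Y): not NE [P1→C gives 5>1; P2→R gives 9>6; P3→Z gives 8>4]
(B,Q,Z): not NE [P1→D gives 9>3; P2→P gives 7>2]
(B,R,X): not NE [P1→C gives 9>6; P2→P gives 7>0; P3→Z gives 9>2]
(B,R,Y): not NE [P1→D gives 4>1; P3→Z gives 9>2]
(B,R,Z): not NE [P1→D gives 9>2; P2→P gives 7>5]
(C,P,X): not NE [P1→B gives 7>0; P3→Z gives 9>4]
(C,P,Y): not NE [P2→R gives 9>6; P3→Z gives 9>4]
(C,P,Z): not NE [P1→D gives 8>3; P2→Q gives 9>1]
(C,Q,X): not NE [P1→D gives 9>5; P2→P gives 9>0; P3→Y gives 4>1]
(C,Q,Y): NE
(C,Q,Z): not NE [P1→D gives 9>7; P3→Y gives 4>3]
(C,R,X): not NE [P2→P gives 9>2]
(C,R,Y): not NE [P3→X gives 8>6]
(C,R,Z): not NE [P2→Q gives 9>4; P3→X gives 8>5]
(D,P,X): not NE [P1→B gives 7>0; P3→Z gives 8>5]
(D,P,Y): not NE [P1→C gives 9>4; P2→Q gives 8>0; P3→Z gives 8>1]
(D,P,Z): not NE [P2→Q gives 9>8]
(D,Q,X): not NE [P3→Y gives 8>7]
(D,Q,Y): not NE [P1→C gives 5>4]
(D,Q,Z): not NE [P3→Y gives 8>0]
(D,R,X): not NE [P1→C gives 9>5; P2→Q gives 9>0]
(D,R,Y): not NE [P2→Q gives 8>3; P3→X gives 5>1]
(D,R,Z): not NE [P2→Q gives 9>1; P3→X gives 5>4]

Nash profiles: (C,Q,Y)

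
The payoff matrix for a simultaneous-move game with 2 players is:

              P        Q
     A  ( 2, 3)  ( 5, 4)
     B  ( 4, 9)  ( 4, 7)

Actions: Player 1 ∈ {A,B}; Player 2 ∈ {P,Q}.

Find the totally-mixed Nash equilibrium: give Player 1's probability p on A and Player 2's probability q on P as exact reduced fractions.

(p,q) = (2/3, 1/3)

P1 indiff ⇒ q·2+(1-q)·5 = q·4+(1-q)·4 ⇒ q(-2) = (1-q)(-1) ⇒ q = 1/3
P2 indiff ⇒ p·3+(1-p)·9 = p·4+(1-p)·7 ⇒ p(-1) = (1-p)(-2) ⇒ p = 2/3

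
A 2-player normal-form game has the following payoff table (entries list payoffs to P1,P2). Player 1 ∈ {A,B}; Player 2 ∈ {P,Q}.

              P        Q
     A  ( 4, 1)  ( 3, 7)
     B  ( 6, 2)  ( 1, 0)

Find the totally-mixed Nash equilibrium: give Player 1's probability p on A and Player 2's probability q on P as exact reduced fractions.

P1 mixes 1/4 on A; P2 mixes 1/2 on P

P1 indiff ⇒ q·4+(1-q)·3 = q·6+(1-q)·1 ⇒ q(-2) = (1-q)(-2) ⇒ q = 1/2
P2 indiff ⇒ p·1+(1-p)·2 = p·7+(1-p)·0 ⇒ p(-6) = (1-p)(-2) ⇒ p = 1/4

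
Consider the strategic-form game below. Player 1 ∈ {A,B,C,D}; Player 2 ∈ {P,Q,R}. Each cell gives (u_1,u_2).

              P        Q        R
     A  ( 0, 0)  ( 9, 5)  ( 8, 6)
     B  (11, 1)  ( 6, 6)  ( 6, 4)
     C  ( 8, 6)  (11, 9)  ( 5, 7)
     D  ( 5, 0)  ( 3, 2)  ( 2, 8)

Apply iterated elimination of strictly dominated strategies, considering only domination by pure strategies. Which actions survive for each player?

P1 drop D (B beats it: P:11>5 Q:6>3 R:6>2)
P2 drop P (Q beats it: A:5>0 B:6>1 C:9>6)
P1 drop B (A beats it: Q:9>6 R:8>6)
P1→{A,C} P2→{Q,R}

Remaining: P1:{A,C} P2:{Q,R}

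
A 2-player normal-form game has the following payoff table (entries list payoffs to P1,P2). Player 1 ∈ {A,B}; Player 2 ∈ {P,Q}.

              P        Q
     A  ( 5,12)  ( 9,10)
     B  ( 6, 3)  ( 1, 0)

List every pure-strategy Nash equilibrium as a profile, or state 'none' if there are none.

(A,P): not NE [P1→B gives 6>5]
(A,Q): not NE [P2→P gives 12>10]
(B,P): NE
(B,Q): not NE [P1→A gives 9>1; P2→P gives 3>0]

NE set: (B,P)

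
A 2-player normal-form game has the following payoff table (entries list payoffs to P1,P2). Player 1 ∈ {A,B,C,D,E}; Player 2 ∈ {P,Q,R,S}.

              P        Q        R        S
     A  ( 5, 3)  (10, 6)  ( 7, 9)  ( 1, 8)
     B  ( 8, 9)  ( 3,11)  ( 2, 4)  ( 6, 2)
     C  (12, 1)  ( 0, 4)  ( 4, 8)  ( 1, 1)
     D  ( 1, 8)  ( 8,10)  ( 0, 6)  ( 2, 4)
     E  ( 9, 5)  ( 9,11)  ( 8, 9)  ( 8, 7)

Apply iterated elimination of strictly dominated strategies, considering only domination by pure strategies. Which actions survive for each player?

Survivors P1:{A,E} P2:{Q,R}

P1 drop B (E beats it: P:9>8 Q:9>3 R:8>2 S:8>6)
P1 drop D (E beats it: P:9>1 Q:9>8 R:8>0 S:8>2)
P2 drop P (Q beats it: A:6>3 C:4>1 E:11>5)
P1 drop C (E beats it: Q:9>0 R:8>4 S:8>1)
P2 drop S (R beats it: A:9>8 E:9>7)
P1→{A,E} P2→{Q,R}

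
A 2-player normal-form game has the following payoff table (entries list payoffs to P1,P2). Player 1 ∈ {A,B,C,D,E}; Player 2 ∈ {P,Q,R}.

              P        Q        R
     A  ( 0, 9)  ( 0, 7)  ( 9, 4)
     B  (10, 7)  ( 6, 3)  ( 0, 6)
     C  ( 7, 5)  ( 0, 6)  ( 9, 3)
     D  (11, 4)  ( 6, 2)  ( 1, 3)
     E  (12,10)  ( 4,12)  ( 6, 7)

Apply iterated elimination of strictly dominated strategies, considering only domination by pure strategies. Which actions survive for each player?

IESDS → P1:{B,D,E} P2:{P,Q}

P2 drop R (P beats it: A:9>4 B:7>6 C:5>3 D:4>3 E:10>7)
P1 drop A (B beats it: P:10>0 Q:6>0)
P1 drop C (B beats it: P:10>7 Q:6>0)
P1→{B,D,E} P2→{P,Q}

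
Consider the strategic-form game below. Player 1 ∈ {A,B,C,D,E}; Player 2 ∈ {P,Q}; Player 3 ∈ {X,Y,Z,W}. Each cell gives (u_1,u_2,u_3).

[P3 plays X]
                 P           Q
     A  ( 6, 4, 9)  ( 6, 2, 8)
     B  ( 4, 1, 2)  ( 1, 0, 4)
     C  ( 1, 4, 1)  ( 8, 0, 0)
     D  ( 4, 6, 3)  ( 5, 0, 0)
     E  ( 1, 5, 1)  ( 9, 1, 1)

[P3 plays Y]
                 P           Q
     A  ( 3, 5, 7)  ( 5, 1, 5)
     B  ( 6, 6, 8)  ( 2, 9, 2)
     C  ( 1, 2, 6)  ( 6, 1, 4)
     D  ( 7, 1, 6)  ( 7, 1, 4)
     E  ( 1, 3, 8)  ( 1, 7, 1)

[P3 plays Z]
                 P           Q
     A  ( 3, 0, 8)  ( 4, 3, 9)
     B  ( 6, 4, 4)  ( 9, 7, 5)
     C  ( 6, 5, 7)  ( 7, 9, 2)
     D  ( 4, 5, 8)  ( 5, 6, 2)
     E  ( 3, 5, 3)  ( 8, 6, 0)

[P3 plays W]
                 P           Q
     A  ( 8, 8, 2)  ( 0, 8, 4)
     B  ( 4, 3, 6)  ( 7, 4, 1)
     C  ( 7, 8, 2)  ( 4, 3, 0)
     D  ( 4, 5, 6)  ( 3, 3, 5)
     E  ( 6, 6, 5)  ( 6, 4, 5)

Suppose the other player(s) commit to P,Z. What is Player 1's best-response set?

argmax u_1 = {B,C}

u_1(A vs P,Z) = 3
u_1(B vs P,Z) = 6
u_1(C vs P,Z) = 6
u_1(D vs P,Z) = 4
u_1(E vs P,Z) = 3
max payoff 6 at {B,C}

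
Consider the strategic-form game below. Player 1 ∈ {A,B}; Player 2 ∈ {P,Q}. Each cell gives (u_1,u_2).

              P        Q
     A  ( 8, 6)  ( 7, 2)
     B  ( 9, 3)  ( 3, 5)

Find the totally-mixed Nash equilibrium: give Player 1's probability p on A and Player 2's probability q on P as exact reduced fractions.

P1 indiff ⇒ q·8+(1-q)·7 = q·9+(1-q)·3 ⇒ q(-1) = (1-q)(-4) ⇒ q = 4/5
P2 indiff ⇒ p·6+(1-p)·3 = p·2+(1-p)·5 ⇒ p(4) = (1-p)(2) ⇒ p = 1/3

(p,q) = (1/3, 4/5)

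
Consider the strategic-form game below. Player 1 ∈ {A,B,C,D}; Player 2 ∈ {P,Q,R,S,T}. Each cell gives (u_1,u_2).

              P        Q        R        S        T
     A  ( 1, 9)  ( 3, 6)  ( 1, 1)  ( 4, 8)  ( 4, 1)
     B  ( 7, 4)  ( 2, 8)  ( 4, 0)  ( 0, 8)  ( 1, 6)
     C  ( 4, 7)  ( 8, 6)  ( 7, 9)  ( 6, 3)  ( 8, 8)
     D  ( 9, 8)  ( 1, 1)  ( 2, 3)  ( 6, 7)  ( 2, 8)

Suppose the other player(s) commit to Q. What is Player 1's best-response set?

u_1(A vs Q) = 3
u_1(B vs Q) = 2
u_1(C vs Q) = 8
u_1(D vs Q) = 1
max payoff 8 at {C}

BR_1 = {C}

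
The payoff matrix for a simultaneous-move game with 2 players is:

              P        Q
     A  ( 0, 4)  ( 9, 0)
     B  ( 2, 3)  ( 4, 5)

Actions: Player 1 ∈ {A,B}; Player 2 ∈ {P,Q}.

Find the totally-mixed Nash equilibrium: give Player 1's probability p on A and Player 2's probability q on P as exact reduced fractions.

P1 indiff ⇒ q·0+(1-q)·9 = q·2+(1-q)·4 ⇒ q(-2) = (1-q)(-5) ⇒ q = 5/7
P2 indiff ⇒ p·4+(1-p)·3 = p·0+(1-p)·5 ⇒ p(4) = (1-p)(2) ⇒ p = 1/3

p=1/3, q=5/7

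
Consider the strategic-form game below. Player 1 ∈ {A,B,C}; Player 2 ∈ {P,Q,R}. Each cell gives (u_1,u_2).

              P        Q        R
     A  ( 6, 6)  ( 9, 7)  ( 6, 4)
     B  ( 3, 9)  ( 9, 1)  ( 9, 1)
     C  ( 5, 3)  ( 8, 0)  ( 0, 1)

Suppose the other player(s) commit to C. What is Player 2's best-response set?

u_2(P vs C) = 3
u_2(Q vs C) = 0
u_2(R vs C) = 1
max payoff 3 at {P}

argmax u_2 = {P}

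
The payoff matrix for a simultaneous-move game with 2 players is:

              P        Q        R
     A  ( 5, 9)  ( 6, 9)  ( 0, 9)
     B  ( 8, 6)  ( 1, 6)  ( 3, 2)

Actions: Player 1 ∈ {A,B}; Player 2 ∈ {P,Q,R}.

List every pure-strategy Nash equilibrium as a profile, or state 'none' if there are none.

(A,P): not NE [P1→B gives 8>5]
(A,Q): NE
(A,R): not NE [P1→B gives 3>0]
(B,P): NE
(B,Q): not NE [P1→A gives 6>1]
(B,R): not NE [P2→Q gives 6>2]

Nash profiles: (A,Q), (B,P)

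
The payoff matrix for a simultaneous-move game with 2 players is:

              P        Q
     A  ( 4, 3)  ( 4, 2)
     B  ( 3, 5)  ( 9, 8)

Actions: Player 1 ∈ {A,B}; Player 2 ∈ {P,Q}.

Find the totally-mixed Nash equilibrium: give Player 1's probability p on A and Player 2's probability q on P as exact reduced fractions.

P1 indiff ⇒ q·4+(1-q)·4 = q·3+(1-q)·9 ⇒ q(1) = (1-q)(5) ⇒ q = 5/6
P2 indiff ⇒ p·3+(1-p)·5 = p·2+(1-p)·8 ⇒ p(1) = (1-p)(3) ⇒ p = 3/4

P1 mixes 3/4 on A; P2 mixes 5/6 on P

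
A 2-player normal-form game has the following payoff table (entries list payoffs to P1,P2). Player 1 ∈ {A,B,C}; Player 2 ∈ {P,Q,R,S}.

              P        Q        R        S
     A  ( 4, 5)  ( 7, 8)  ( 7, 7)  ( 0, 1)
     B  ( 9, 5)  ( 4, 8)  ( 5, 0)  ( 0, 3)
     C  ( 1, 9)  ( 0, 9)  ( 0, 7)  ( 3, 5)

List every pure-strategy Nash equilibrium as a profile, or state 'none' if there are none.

(A,P): not NE [P1→B gives 9>4; P2→Q gives 8>5]
(A,Q): NE
(A,R): not NE [P2→Q gives 8>7]
(A,S): not NE [P1→C gives 3>0; P2→Q gives 8>1]
(B,P): not NE [P2→Q gives 8>5]
(B,Q): not NE [P1→A gives 7>4]
(B,R): not NE [P1→A gives 7>5; P2→Q gives 8>0]
(B,S): not NE [P1→C gives 3>0; P2→Q gives 8>3]
(C,P): not NE [P1→B gives 9>1]
(C,Q): not NE [P1→A gives 7>0]
(C,R): not NE [P1→A gives 7>0; P2→Q gives 9>7]
(C,S): not NE [P2→Q gives 9>5]

NE set: (A,Q)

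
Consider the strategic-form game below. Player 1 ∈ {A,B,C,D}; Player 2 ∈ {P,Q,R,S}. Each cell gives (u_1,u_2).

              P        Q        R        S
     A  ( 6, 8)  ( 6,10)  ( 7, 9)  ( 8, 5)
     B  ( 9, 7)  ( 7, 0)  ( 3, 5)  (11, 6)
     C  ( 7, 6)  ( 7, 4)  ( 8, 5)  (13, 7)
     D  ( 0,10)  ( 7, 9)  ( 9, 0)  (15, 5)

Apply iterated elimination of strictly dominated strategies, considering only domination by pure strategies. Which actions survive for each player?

IESDS → P1:{B,C,D} P2:{P,S}

P1 drop A (C beats it: P:7>6 Q:7>6 R:8>7 S:13>8)
P2 drop Q (P beats it: B:7>0 C:6>4 D:10>9)
P2 drop R (P beats it: B:7>5 C:6>5 D:10>0)
P1→{B,C,D} P2→{P,S}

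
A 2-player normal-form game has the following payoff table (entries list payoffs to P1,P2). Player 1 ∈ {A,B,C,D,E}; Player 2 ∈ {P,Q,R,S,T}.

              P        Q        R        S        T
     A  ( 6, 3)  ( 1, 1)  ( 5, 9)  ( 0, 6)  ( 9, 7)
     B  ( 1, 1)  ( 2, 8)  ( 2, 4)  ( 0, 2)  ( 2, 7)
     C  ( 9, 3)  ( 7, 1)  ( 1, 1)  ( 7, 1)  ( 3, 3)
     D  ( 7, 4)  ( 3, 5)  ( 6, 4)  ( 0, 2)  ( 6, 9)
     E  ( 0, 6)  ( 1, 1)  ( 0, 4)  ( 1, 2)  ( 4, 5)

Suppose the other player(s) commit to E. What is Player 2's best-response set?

BR_2 = {P}

u_2(P vs E) = 6
u_2(Q vs E) = 1
u_2(R vs E) = 4
u_2(S vs E) = 2
u_2(T vs E) = 5
max payoff 6 at {P}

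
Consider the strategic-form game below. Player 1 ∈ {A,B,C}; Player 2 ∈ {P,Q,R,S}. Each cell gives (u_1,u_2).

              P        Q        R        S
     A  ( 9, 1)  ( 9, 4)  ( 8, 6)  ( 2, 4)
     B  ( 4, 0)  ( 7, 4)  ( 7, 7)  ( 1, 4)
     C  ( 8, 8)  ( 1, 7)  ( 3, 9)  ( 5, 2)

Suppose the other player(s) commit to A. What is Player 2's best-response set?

BR_2 = {R}

u_2(P vs A) = 1
u_2(Q vs A) = 4
u_2(R vs A) = 6
u_2(S vs A) = 4
max payoff 6 at {R}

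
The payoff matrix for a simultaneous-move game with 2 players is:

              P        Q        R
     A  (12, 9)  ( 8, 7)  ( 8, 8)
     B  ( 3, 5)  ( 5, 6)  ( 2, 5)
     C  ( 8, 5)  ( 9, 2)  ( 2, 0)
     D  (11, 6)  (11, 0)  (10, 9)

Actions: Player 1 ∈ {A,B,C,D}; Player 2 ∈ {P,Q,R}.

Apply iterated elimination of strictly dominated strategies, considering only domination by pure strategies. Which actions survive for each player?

IESDS → P1:{A,D} P2:{P,R}

P1 drop B (A beats it: P:12>3 Q:8>5 R:8>2)
P1 drop C (D beats it: P:11>8 Q:11>9 R:10>2)
P2 drop Q (P beats it: A:9>7 D:6>0)
P1→{A,D} P2→{P,R}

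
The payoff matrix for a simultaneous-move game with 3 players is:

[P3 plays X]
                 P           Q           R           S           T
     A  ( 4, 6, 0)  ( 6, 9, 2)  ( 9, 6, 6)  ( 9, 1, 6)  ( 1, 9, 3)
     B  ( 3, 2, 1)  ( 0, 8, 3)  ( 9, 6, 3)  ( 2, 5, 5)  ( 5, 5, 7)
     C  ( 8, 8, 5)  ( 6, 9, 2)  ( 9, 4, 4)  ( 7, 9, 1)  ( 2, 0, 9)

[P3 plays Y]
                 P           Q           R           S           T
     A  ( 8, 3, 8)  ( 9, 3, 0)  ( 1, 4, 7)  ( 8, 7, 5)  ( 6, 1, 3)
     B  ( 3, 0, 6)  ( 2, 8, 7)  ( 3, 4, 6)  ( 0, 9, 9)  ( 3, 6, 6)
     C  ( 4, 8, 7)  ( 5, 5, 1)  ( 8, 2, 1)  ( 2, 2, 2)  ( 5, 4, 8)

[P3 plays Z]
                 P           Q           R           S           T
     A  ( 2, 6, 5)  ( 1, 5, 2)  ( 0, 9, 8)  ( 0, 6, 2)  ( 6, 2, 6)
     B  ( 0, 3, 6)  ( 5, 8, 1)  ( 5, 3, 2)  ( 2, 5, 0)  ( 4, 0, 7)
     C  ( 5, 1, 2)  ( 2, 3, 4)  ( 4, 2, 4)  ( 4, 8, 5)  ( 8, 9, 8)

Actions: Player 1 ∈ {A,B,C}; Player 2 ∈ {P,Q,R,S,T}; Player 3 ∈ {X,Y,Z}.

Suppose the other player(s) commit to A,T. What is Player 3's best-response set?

BR_3 = {Z}

u_3(X vs A,T) = 3
u_3(Y vs A,T) = 3
u_3(Z vs A,T) = 6
max payoff 6 at {Z}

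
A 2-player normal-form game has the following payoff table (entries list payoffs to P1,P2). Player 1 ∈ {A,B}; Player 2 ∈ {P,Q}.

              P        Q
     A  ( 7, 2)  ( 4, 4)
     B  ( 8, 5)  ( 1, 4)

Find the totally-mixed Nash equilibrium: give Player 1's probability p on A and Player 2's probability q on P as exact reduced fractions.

p=1/3, q=3/4

P1 indiff ⇒ q·7+(1-q)·4 = q·8+(1-q)·1 ⇒ q(-1) = (1-q)(-3) ⇒ q = 3/4
P2 indiff ⇒ p·2+(1-p)·5 = p·4+(1-p)·4 ⇒ p(-2) = (1-p)(-1) ⇒ p = 1/3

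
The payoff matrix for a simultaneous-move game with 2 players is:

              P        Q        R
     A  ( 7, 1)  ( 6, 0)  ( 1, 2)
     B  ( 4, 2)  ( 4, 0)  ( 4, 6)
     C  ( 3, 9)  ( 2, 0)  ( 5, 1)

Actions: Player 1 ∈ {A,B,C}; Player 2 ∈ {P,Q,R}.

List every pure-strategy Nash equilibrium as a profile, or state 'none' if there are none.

(A,P): not NE [P2→R gives 2>1]
(A,Q): not NE [P2→R gives 2>0]
(A,R): not NE [P1→C gives 5>1]
(B,P): not NE [P1→A gives 7>4; P2→R gives 6>2]
(B,Q): not NE [P1→A gives 6>4; P2→R gives 6>0]
(B,R): not NE [P1→C gives 5>4]
(C,P): not NE [P1→A gives 7>3]
(C,Q): not NE [P1→A gives 6>2; P2→P gives 9>0]
(C,R): not NE [P2→P gives 9>1]

No pure NE.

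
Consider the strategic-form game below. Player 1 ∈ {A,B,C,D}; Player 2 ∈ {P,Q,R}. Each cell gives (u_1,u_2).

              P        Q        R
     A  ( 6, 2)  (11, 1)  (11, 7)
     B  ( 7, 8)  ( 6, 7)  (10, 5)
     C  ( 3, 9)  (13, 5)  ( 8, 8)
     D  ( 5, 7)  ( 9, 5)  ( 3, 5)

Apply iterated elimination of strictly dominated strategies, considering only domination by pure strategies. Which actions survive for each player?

P1 drop D (A beats it: P:6>5 Q:11>9 R:11>3)
P2 drop Q (P beats it: A:2>1 B:8>7 C:9>5)
P1 drop C (A beats it: P:6>3 R:11>8)
P1→{A,B} P2→{P,R}

Remaining: P1:{A,B} P2:{P,R}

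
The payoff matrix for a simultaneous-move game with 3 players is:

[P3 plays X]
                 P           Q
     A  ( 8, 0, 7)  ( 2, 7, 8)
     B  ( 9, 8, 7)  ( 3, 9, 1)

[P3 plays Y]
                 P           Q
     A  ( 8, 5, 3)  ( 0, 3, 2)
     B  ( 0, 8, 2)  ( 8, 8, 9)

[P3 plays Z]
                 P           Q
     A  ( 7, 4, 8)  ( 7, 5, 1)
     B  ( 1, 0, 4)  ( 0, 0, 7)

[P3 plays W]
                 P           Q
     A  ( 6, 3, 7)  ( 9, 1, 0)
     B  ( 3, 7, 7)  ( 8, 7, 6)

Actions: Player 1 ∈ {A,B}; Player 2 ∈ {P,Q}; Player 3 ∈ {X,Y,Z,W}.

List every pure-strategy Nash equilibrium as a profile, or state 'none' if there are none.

NE set: (B,Q,Y)

(A,P,X): not NE [P1→B gives 9>8; P2→Q gives 7>0; P3→Z gives 8>7]
(A,P,Y): not NE [P3→Z gives 8>3]
(A,P,Z): not NE [P2→Q gives 5>4]
(A,P,W): not NE [P3→Z gives 8>7]
(A,Q,X): not NE [P1→B gives 3>2]
(A,Q,Y): not NE [P1→B gives 8>0; P2→P gives 5>3; P3→X gives 8>2]
(A,Q,Z): not NE [P3→X gives 8>1]
(A,Q,W): not NE [P2→P gives 3>1; P3→X gives 8>0]
(B,P,X): not NE [P2→Q gives 9>8]
(B,P,Y): not NE [P1→A gives 8>0; P3→W gives 7>2]
(B,P,Z): not NE [P1→A gives 7>1; P3→W gives 7>4]
(B,P,W): not NE [P1→A gives 6>3]
(B,Q,X): not NE [P3→Y gives 9>1]
(B,Q,Y): NE
(B,Q,Z): not NE [P1→A gives 7>0; P3→Y gives 9>7]
(B,Q,W): not NE [P1→A gives 9>8; P3→Y gives 9>6]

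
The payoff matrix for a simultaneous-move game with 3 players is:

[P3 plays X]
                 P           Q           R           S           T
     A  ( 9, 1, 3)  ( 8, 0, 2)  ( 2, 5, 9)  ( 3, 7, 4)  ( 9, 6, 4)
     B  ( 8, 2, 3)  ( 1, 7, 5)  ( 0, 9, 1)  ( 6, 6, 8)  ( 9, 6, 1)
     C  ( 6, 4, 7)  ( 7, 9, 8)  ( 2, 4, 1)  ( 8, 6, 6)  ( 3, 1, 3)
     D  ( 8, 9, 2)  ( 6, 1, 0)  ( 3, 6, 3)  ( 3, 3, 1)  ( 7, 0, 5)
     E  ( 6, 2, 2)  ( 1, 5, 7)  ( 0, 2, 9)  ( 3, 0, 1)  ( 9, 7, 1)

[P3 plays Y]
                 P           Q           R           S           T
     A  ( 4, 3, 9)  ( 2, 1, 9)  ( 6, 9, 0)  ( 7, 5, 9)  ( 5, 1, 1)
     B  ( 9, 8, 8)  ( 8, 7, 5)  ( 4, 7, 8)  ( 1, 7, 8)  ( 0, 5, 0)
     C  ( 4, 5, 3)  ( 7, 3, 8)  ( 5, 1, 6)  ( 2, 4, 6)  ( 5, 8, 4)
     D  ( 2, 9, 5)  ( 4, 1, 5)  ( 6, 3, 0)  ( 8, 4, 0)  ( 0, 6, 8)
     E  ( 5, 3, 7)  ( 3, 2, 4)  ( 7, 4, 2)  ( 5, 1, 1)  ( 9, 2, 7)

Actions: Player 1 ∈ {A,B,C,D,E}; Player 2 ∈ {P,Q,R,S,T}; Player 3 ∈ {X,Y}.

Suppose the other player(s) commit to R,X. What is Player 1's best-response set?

u_1(A vs R,X) = 2
u_1(B vs R,X) = 0
u_1(C vs R,X) = 2
u_1(D vs R,X) = 3
u_1(E vs R,X) = 0
max payoff 3 at {D}

BR_1 = {D}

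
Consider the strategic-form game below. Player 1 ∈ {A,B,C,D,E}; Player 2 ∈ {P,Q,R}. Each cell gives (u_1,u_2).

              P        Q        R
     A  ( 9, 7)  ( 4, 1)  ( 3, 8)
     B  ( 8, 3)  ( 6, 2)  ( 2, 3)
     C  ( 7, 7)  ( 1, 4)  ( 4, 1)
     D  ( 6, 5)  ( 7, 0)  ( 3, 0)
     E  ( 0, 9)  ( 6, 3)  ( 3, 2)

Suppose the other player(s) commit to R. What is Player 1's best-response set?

BR_1 = {C}

u_1(A vs R) = 3
u_1(B vs R) = 2
u_1(C vs R) = 4
u_1(D vs R) = 3
u_1(E vs R) = 3
max payoff 4 at {C}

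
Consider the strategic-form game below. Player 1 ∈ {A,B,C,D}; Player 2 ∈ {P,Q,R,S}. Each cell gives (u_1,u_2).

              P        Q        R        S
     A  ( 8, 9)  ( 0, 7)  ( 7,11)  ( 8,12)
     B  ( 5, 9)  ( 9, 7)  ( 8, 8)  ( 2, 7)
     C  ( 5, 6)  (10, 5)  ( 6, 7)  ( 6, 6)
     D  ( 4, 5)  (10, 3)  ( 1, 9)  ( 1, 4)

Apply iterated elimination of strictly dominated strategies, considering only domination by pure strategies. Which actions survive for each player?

P2 drop Q (P beats it: A:9>7 B:9>7 C:6>5 D:5>3)
P1 drop C (A beats it: P:8>5 R:7>6 S:8>6)
P1 drop D (A beats it: P:8>4 R:7>1 S:8>1)
P1→{A,B} P2→{P,R,S}

Remaining: P1:{A,B} P2:{P,R,S}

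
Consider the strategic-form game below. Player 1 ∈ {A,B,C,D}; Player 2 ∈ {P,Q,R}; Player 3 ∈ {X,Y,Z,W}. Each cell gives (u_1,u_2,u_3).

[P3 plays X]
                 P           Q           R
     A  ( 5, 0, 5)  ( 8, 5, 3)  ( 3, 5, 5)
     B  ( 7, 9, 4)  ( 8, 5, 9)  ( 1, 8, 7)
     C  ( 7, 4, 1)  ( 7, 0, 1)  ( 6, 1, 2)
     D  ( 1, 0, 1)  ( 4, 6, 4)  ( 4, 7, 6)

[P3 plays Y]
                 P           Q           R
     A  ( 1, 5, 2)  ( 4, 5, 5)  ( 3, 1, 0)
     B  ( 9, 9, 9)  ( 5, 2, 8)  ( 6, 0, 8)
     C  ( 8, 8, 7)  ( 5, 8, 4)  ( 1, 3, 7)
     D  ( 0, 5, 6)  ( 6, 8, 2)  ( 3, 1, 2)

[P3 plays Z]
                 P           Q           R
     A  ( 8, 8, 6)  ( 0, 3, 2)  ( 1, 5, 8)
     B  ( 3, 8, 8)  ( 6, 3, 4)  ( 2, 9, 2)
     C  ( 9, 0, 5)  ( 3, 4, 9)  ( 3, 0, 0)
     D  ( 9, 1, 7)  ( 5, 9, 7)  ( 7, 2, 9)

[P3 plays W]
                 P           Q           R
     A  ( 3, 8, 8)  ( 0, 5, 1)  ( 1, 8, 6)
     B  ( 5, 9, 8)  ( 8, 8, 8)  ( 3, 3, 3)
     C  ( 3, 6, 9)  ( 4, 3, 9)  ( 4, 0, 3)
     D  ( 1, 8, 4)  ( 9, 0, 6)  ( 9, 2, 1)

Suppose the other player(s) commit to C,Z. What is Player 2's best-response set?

u_2(P vs C,Z) = 0
u_2(Q vs C,Z) = 4
u_2(R vs C,Z) = 0
max payoff 4 at {Q}

argmax u_2 = {Q}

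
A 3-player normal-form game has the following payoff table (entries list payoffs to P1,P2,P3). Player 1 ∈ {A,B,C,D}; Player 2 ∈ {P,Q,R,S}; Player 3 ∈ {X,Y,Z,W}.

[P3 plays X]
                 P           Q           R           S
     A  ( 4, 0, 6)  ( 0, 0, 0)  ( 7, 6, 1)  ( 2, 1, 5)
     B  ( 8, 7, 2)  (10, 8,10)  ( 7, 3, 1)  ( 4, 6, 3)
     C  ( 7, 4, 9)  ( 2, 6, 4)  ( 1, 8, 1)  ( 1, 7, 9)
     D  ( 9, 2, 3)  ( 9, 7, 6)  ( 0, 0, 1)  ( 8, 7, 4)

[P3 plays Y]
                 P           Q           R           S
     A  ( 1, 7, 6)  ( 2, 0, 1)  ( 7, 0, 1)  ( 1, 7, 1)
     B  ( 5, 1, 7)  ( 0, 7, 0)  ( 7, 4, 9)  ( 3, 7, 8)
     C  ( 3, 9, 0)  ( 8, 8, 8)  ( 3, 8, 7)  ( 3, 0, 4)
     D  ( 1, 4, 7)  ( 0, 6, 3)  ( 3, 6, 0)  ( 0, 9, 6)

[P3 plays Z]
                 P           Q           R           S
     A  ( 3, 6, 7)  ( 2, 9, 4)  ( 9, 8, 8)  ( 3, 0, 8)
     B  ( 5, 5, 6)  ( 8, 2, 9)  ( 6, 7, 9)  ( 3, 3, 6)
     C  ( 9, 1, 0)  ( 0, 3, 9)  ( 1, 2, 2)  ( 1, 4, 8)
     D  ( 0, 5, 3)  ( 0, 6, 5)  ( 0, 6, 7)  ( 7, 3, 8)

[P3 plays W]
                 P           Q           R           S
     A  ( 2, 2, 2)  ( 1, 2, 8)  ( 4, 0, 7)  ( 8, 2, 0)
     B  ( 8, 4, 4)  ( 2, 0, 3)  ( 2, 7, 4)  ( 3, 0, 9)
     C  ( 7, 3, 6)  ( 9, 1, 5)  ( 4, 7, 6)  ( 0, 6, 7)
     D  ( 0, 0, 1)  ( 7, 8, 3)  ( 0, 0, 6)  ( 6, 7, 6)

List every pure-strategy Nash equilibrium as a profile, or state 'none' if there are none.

PSNE = {(B,Q,X)}

(A,P,X): not NE [P1→D gives 9>4; P2→R gives 6>0; P3→Z gives 7>6]
(A,P,Y): not NE [P1→B gives 5>1; P3→Z gives 7>6]
(A,P,Z): not NE [P1→C gives 9>3; P2→Q gives 9>6]
(A,P,W): not NE [P1→B gives 8>2; P3→Z gives 7>2]
(A,Q,X): not NE [P1→B gives 10>0; P2→R gives 6>0; P3→W gives 8>0]
(A,Q,Y): not NE [P1→C gives 8>2; P2→S gives 7>0; P3→W gives 8>1]
(A,Q,Z): not NE [P1→B gives 8>2; P3→W gives 8>4]
(A,Q,W): not NE [P1→C gives 9>1]
(A,R,X): not NE [P3→Z gives 8>1]
(A,R,Y): not NE [P2→S gives 7>0; P3→Z gives 8>1]
(A,R,Z): not NE [P2→Q gives 9>8]
(A,R,W): not NE [P2→S gives 2>0; P3→Z gives 8>7]
(A,S,X): not NE [P1→D gives 8>2; P2→R gives 6>1; P3→Z gives 8>5]
(A,S,Y): not NE [P1→C gives 3>1; P3→Z gives 8>1]
(A,S,Z): not NE [P1→D gives 7>3; P2→Q gives 9>0]
(A,S,W): not NE [P3→Z gives 8>0]
(B,P,X): not NE [P1→D gives 9>8; P2→Q gives 8>7; P3→Y gives 7>2]
(B,P,Y): not NE [P2→S gives 7>1]
(B,P,Z): not NE [P1→C gives 9>5; P2→R gives 7>5; P3→Y gives 7>6]
(B,P,W): not NE [P2→R gives 7>4; P3→Y gives 7>4]
(B,Q,X): NE
(B,Q,Y): not NE [P1→C gives 8>0; P3→X gives 10>0]
(B,Q,Z): not NE [P2→R gives 7>2; P3→X gives 10>9]
(B,Q,W): not NE [P1→C gives 9>2; P2→R gives 7>0; P3→X gives 10>3]
(B,R,X): not NE [P2→Q gives 8>3; P3→Z gives 9>1]
(B,R,Y): not NE [P2→S gives 7>4]
(B,R,Z): not NE [P1→A gives 9>6]
(B,R,W): not NE [P1→C gives 4>2; P3→Z gives 9>4]
(B,S,X): not NE [P1→D gives 8>4; P2→Q gives 8>6; P3→W gives 9>3]
(B,S,Y): not NE [P3→W gives 9>8]
(B,S,Z): not NE [P1→D gives 7>3; P2→R gives 7>3; P3→W gives 9>6]
(B,S,W): not NE [P1→A gives 8>3; P2→R gives 7>0]
(C,P,X): not NE [P1→D gives 9>7; P2→R gives 8>4]
(C,P,Y): not NE [P1→B gives 5>3; P3→X gives 9>0]
(C,P,Z): not NE [P2→S gives 4>1; P3→X gives 9>0]
(C,P,W): not NE [P1→B gives 8>7; P2→R gives 7>3; P3→X gives 9>6]
(C,Q,X): not NE [P1→B gives 10>2; P2→R gives 8>6; P3→Z gives 9>4]
(C,Q,Y): not NE [P2→P gives 9>8; P3→Z gives 9>8]
(C,Q,Z): not NE [P1→B gives 8>0; P2→S gives 4>3]
(C,Q,W): not NE [P2→R gives 7>1; P3→Z gives 9>5]
(C,R,X): not NE [P1→B gives 7>1; P3→Y gives 7>1]
(C,R,Y): not NE [P1→B gives 7>3; P2→P gives 9>8]
(C,R,Z): not NE [P1→A gives 9>1; P2→S gives 4>2; P3→Y gives 7>2]
(C,R,W): not NE [P3→Y gives 7>6]
(C,S,X): not NE [P1→D gives 8>1; P2→R gives 8>7]
(C,S,Y): not NE [P2→P gives 9>0; P3→X gives 9>4]
(C,S,Z): not NE [P1→D gives 7>1; P3→X gives 9>8]
(C,S,W): not NE [P1→A gives 8>0; P2→R gives 7>6; P3→X gives 9>7]
(D,P,X): not NE [P2→S gives 7>2; P3→Y gives 7>3]
(D,P,Y): not NE [P1→B gives 5>1; P2→S gives 9>4]
(D,P,Z): not NE [P1→C gives 9>0; P2→R gives 6>5; P3→Y gives 7>3]
(D,P,W): not NE [P1→B gives 8>0; P2→Q gives 8>0; P3→Y gives 7>1]
(D,Q,X): not NE [P1→B gives 10>9]
(D,Q,Y): not NE [P1→C gives 8>0; P2→S gives 9>6; P3→X gives 6>3]
(D,Q,Z): not NE [P1→B gives 8>0; P3→X gives 6>5]
(D,Q,W): not NE [P1→C gives 9>7; P3→X gives 6>3]
(D,R,X): not NE [P1→B gives 7>0; P2→S gives 7>0; P3→Z gives 7>1]
(D,R,Y): not NE [P1→B gives 7>3; P2→S gives 9>6; P3→Z gives 7>0]
(D,R,Z): not NE [P1→A gives 9>0]
(D,R,W): not NE [P1→C gives 4>0; P2→Q gives 8>0; P3→Z gives 7>6]
(D,S,X): not NE [P3→Z gives 8>4]
(D,S,Y): not NE [P1→C gives 3>0; P3→Z gives 8>6]
(D,S,Z): not NE [P2→R gives 6>3]
(D,S,W): not NE [P1→A gives 8>6; P2→Q gives 8>7; P3→Z gives 8>6]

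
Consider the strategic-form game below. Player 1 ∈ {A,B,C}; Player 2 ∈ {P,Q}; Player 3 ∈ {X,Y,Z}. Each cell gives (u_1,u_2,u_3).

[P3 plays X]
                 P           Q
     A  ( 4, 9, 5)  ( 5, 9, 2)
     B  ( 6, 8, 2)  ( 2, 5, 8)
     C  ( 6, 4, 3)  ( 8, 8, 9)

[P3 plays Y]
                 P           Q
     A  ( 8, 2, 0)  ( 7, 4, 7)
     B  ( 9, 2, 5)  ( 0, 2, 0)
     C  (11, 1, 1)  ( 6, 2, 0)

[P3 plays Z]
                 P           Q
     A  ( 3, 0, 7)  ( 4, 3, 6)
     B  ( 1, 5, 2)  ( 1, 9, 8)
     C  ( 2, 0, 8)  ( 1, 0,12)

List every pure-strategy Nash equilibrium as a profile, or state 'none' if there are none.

PSNE = {(A,Q,Y)}

(A,P,X): not NE [P1→C gives 6>4; P3→Z gives 7>5]
(A,P,Y): not NE [P1→C gives 11>8; P2→Q gives 4>2; P3→Z gives 7>0]
(A,P,Z): not NE [P2→Q gives 3>0]
(A,Q,X): not NE [P1→C gives 8>5; P3→Y gives 7>2]
(A,Q,Y): NE
(A,Q,Z): not NE [P3→Y gives 7>6]
(B,P,X): not NE [P3→Y gives 5>2]
(B,P,Y): not NE [P1→C gives 11>9]
(B,P,Z): not NE [P1→A gives 3>1; P2→Q gives 9>5; P3→Y gives 5>2]
(B,Q,X): not NE [P1→C gives 8>2; P2→P gives 8>5]
(B,Q,Y): not NE [P1→A gives 7>0; P3→Z gives 8>0]
(B,Q,Z): not NE [P1→A gives 4>1]
(C,P,X): not NE [P2→Q gives 8>4; P3→Z gives 8>3]
(C,P,Y): not NE [P2→Q gives 2>1; P3→Z gives 8>1]
(C,P,Z): not NE [P1→A gives 3>2]
(C,Q,X): not NE [P3→Z gives 12>9]
(C,Q,Y): not NE [P1→A gives 7>6; P3→Z gives 12>0]
(C,Q,Z): not NE [P1→A gives 4>1]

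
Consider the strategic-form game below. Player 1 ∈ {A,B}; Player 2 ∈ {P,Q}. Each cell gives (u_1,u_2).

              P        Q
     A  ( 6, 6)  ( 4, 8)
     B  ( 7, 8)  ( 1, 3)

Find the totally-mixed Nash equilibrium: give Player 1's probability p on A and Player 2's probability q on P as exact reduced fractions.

P1 mixes 5/7 on A; P2 mixes 3/4 on P

P1 indiff ⇒ q·6+(1-q)·4 = q·7+(1-q)·1 ⇒ q(-1) = (1-q)(-3) ⇒ q = 3/4
P2 indiff ⇒ p·6+(1-p)·8 = p·8+(1-p)·3 ⇒ p(-2) = (1-p)(-5) ⇒ p = 5/7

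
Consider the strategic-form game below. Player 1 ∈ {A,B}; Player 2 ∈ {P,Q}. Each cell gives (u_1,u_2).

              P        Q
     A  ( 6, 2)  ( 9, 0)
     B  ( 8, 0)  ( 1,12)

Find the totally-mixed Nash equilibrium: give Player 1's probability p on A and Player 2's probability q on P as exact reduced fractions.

P1 indiff ⇒ q·6+(1-q)·9 = q·8+(1-q)·1 ⇒ q(-2) = (1-q)(-8) ⇒ q = 4/5
P2 indiff ⇒ p·2+(1-p)·0 = p·0+(1-p)·12 ⇒ p(2) = (1-p)(12) ⇒ p = 6/7

P1 mixes 6/7 on A; P2 mixes 4/5 on P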